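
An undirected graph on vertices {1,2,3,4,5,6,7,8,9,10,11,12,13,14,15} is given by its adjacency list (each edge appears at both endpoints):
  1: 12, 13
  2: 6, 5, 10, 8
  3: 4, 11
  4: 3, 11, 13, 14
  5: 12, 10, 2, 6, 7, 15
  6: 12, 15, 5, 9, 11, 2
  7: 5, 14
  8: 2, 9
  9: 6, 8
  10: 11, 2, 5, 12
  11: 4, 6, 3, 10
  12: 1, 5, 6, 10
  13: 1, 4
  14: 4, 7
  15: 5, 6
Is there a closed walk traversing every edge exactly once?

Degrees: 1:2, 2:4, 3:2, 4:4, 5:6, 6:6, 7:2, 8:2, 9:2, 10:4, 11:4, 12:4, 13:2, 14:2, 15:2
All degrees are even and the non-isolated vertices are connected — an Eulerian circuit exists.

Yes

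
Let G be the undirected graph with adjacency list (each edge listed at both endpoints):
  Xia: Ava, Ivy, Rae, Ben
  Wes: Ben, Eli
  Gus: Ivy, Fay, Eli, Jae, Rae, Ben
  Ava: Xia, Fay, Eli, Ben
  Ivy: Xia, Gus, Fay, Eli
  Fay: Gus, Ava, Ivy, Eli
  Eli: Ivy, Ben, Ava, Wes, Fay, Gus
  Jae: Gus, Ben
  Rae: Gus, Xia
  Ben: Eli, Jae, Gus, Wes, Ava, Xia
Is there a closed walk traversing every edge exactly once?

Yes

Degrees: Xia:4, Wes:2, Gus:6, Ava:4, Ivy:4, Fay:4, Eli:6, Jae:2, Rae:2, Ben:6
All degrees are even and the non-isolated vertices are connected — an Eulerian circuit exists.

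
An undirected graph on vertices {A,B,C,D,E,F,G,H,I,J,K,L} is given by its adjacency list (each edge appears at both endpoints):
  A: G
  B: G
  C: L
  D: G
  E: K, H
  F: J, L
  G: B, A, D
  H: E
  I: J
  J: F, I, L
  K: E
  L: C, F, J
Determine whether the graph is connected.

Component: {E, H, K}
Component: {A, B, D, G}
Component: {C, F, I, J, L}
There are 3 separate components, so the graph is not connected.

No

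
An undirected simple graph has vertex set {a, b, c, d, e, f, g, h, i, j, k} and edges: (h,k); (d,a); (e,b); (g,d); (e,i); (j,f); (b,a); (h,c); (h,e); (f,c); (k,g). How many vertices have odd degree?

4

Degrees: a:2, b:2, c:2, d:2, e:3, f:2, g:2, h:3, i:1, j:1, k:2
Odd-degree vertices: e, h, i, j.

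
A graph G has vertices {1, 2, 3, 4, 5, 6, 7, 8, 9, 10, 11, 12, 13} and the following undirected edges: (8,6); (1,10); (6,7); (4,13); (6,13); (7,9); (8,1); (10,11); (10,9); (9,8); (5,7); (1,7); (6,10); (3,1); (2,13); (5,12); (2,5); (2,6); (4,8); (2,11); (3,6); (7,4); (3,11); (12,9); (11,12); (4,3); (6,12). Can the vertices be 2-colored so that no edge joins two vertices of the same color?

The cycle 6-2-13-6 has length 3, which is odd, so the graph is not bipartite.

No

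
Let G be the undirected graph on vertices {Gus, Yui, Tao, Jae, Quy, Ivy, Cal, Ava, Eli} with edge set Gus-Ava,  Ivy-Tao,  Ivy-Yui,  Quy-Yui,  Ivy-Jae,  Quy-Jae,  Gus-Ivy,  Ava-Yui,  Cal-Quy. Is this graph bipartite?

Yes

Color {Quy, Ivy, Ava, Eli} black and {Gus, Yui, Tao, Jae, Cal} white. No edge joins two same-colored vertices, so the graph is bipartite.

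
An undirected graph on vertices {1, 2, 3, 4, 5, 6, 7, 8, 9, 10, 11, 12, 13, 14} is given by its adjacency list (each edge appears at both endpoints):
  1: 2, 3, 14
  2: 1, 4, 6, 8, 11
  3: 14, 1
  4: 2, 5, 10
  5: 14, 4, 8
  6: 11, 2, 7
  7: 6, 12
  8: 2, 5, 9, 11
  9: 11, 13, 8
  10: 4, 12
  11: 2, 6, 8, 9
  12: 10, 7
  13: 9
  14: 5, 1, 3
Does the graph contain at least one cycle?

Yes

The graph has 14 vertices, 20 edges, and 1 connected component.
Since 20 > 14 - 1, a cycle must exist; for instance 2-6-7-12-10-4-2.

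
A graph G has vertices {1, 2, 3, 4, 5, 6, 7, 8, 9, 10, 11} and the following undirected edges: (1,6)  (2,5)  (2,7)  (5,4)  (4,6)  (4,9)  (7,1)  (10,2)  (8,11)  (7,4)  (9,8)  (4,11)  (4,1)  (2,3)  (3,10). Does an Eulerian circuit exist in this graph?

No

Degrees: 1:3, 2:4, 3:2, 4:6, 5:2, 6:2, 7:3, 8:2, 9:2, 10:2, 11:2
1, 7 have odd degree; an Eulerian circuit needs every degree to be even, so none exists.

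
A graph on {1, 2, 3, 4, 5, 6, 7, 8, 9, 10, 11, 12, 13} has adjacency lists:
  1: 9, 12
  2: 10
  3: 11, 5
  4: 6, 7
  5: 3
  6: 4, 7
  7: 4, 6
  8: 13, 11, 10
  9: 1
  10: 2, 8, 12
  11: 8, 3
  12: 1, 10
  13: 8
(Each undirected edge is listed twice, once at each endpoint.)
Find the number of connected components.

2

Component: {4, 6, 7}
Component: {1, 2, 3, 5, 8, 9, 10, 11, 12, 13}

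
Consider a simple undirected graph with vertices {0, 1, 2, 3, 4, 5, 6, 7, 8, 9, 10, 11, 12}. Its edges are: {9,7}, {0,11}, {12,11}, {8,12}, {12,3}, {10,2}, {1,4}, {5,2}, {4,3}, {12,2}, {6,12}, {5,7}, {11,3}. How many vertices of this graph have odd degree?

Degrees: 0:1, 1:1, 2:3, 3:3, 4:2, 5:2, 6:1, 7:2, 8:1, 9:1, 10:1, 11:3, 12:5
Odd-degree vertices: 0, 1, 2, 3, 6, 8, 9, 10, 11, 12.

10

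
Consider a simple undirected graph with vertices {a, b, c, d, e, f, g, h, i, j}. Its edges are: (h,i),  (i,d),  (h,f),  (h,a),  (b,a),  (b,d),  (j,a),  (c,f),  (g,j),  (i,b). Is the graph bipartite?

No

b-d-i-b is an odd cycle (length 3), and a bipartite graph can contain only even cycles.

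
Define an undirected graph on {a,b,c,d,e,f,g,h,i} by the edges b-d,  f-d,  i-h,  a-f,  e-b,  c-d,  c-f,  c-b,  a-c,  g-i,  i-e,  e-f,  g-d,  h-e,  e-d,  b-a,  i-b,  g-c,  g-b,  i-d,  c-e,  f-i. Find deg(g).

Neighbors of g: b, c, d, i.

4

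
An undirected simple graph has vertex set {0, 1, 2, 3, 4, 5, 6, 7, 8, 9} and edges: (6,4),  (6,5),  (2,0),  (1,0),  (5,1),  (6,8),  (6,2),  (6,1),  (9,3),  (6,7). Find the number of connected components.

2

Component: {3, 9}
Component: {0, 1, 2, 4, 5, 6, 7, 8}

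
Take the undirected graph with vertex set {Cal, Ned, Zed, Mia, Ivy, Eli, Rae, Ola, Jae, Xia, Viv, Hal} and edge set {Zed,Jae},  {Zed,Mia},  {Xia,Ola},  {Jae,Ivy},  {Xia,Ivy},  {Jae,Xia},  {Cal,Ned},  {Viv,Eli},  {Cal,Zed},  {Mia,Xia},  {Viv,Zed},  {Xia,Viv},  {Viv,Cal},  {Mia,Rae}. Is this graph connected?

No

Component: {Hal}
Component: {Cal, Ned, Zed, Mia, Ivy, Eli, Rae, Ola, Jae, Xia, Viv}
No edge joins these 2 groups, so the graph is disconnected.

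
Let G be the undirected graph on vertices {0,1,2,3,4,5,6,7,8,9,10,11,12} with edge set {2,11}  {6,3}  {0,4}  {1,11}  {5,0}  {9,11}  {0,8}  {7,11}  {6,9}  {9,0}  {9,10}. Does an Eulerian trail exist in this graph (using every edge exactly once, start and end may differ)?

No

Degrees: 0:4, 1:1, 2:1, 3:1, 4:1, 5:1, 6:2, 7:1, 8:1, 9:4, 10:1, 11:4, 12:0
Odd-degree vertices: 1, 2, 3, 4, 5, 7, 8, 10 (8 total).
With 8 odd-degree vertices (more than two), no single trail can use every edge.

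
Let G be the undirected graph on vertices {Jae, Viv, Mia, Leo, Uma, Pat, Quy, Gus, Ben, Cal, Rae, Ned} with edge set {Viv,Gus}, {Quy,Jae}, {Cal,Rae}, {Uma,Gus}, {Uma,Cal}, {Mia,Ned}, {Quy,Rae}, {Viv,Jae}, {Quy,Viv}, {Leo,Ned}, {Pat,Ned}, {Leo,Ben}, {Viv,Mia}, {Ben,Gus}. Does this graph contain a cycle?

The graph has 12 vertices, 14 edges, and 1 connected component.
One cycle is Viv-Quy-Rae-Cal-Uma-Gus-Viv.

Yes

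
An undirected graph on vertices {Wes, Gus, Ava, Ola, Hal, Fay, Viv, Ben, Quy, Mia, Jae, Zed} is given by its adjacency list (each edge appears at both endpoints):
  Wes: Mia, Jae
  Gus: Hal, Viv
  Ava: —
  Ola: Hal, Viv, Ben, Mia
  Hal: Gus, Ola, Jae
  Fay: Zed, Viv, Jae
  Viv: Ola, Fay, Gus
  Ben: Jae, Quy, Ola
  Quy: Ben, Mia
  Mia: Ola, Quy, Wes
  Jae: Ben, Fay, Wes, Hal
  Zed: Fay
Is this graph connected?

No

Component: {Ava}
Component: {Wes, Gus, Ola, Hal, Fay, Viv, Ben, Quy, Mia, Jae, Zed}
There are 2 separate components, so the graph is not connected.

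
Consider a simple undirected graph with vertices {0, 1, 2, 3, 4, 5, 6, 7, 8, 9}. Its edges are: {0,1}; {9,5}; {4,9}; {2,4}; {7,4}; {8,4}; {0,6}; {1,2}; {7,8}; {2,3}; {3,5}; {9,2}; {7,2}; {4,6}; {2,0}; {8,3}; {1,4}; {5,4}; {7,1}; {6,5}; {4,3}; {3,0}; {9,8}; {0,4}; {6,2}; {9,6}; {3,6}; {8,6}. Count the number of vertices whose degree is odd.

6

Degrees: 0:5, 1:4, 2:7, 3:6, 4:9, 5:4, 6:7, 7:4, 8:5, 9:5
Odd-degree vertices: 0, 2, 4, 6, 8, 9.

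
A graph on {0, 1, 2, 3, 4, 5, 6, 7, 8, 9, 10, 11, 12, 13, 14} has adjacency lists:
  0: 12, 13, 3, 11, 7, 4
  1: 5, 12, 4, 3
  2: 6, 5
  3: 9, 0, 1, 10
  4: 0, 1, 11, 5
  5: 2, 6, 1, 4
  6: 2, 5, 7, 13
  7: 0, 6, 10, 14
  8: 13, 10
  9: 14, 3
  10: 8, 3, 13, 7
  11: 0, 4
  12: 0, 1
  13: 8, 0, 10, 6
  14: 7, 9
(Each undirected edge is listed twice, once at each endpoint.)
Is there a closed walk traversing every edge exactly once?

Yes

Degrees: 0:6, 1:4, 2:2, 3:4, 4:4, 5:4, 6:4, 7:4, 8:2, 9:2, 10:4, 11:2, 12:2, 13:4, 14:2
Every vertex has even degree and the edges form a single connected piece, so an Eulerian circuit exists.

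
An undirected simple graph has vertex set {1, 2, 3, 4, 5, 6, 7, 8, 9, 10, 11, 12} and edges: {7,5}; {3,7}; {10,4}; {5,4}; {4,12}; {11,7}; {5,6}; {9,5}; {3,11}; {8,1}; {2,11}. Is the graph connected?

No

Component: {1, 8}
Component: {2, 3, 4, 5, 6, 7, 9, 10, 11, 12}
There are 2 separate components, so the graph is not connected.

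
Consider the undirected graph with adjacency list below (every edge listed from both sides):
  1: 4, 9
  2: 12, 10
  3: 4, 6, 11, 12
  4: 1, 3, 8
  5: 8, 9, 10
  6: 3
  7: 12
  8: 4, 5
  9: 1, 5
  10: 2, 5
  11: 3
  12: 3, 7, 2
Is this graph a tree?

The graph has 12 vertices and 13 edges.
Connected but with 13 > 11 edges, so it has a cycle and is not a tree.

No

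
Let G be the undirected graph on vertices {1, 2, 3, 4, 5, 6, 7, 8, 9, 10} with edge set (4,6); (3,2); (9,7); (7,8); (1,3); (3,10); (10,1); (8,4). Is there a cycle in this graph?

The graph has 10 vertices, 8 edges, and 3 connected components.
Since 8 > 10 - 3, a cycle must exist; for instance 1-3-10-1.

Yes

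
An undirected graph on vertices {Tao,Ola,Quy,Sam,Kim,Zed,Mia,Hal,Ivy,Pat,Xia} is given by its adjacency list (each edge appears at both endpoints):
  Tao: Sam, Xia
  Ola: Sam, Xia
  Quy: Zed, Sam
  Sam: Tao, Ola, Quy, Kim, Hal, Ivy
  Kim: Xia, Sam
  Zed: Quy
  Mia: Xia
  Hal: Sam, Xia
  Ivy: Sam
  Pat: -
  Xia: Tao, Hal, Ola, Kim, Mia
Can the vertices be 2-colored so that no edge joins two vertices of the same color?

Yes

A valid 2-coloring puts {Sam, Zed, Pat, Xia} on one side and {Tao, Ola, Quy, Kim, Mia, Hal, Ivy} on the other; every edge crosses between the two sides.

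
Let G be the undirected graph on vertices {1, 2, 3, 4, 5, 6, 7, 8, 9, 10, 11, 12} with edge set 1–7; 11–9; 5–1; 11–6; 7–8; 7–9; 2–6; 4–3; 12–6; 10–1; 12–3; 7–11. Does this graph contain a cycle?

Yes

|V| = 12, |E| = 12, number of components = 1.
One cycle is 7-9-11-7.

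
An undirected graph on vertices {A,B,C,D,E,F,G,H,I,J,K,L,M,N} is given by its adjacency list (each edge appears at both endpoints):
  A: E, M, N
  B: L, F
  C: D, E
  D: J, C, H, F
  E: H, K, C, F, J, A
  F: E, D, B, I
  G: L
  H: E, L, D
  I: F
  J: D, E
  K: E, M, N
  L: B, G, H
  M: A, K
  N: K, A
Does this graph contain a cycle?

The graph has 14 vertices, 19 edges, and 1 connected component.
One cycle is F-B-L-H-D-F.

Yes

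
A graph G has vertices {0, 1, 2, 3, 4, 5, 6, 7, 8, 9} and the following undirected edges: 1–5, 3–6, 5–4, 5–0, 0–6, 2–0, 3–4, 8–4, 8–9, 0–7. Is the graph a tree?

|V| = 10, |E| = 10.
Connected but with 10 > 9 edges, so it has a cycle and is not a tree.

No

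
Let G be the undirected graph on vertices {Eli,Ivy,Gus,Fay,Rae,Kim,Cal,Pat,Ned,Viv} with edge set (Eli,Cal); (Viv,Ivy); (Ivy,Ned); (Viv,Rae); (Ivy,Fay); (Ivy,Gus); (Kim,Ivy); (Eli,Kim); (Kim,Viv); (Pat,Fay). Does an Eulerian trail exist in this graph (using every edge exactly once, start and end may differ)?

No

Degrees: Eli:2, Ivy:5, Gus:1, Fay:2, Rae:1, Kim:3, Cal:1, Pat:1, Ned:1, Viv:3
Odd-degree vertices: Ivy, Gus, Rae, Kim, Cal, Pat, Ned, Viv (8 total).
With 8 odd-degree vertices (more than two), no single trail can use every edge.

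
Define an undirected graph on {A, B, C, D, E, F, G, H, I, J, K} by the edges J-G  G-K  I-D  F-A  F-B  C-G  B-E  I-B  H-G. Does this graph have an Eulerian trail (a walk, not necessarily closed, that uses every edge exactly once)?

No

Degrees: A:1, B:3, C:1, D:1, E:1, F:2, G:4, H:1, I:2, J:1, K:1
Odd-degree vertices: A, B, C, D, E, H, J, K (8 total).
With 8 odd-degree vertices (more than two), no single trail can use every edge.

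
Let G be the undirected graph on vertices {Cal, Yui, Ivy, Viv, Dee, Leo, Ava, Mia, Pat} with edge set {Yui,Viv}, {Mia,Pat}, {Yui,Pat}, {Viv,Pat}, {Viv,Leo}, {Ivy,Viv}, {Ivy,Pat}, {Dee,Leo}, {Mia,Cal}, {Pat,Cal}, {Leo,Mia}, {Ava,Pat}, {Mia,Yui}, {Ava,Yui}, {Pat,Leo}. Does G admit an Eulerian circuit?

No

Degrees: Cal:2, Yui:4, Ivy:2, Viv:4, Dee:1, Leo:4, Ava:2, Mia:4, Pat:7
Vertices with odd degree: Dee, Pat. An Eulerian circuit requires all degrees even.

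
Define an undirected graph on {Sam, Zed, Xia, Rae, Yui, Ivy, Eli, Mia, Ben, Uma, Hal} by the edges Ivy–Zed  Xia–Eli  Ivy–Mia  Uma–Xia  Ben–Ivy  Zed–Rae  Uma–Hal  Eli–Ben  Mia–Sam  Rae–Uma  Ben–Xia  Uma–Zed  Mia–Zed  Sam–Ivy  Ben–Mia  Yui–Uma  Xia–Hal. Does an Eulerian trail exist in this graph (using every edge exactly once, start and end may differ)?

Yes

Degrees: Sam:2, Zed:4, Xia:4, Rae:2, Yui:1, Ivy:4, Eli:2, Mia:4, Ben:4, Uma:5, Hal:2
Odd-degree vertices: Yui, Uma (2 total).
With 2 odd-degree vertices and all edges in one connected piece, an Eulerian trail exists (from Yui to Uma).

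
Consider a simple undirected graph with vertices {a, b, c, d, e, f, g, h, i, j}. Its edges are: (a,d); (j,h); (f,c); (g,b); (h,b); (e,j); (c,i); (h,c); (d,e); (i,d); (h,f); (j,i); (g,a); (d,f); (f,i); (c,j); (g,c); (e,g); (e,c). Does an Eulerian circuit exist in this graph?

Yes

Degrees: a:2, b:2, c:6, d:4, e:4, f:4, g:4, h:4, i:4, j:4
All degrees are even and the non-isolated vertices are connected — an Eulerian circuit exists.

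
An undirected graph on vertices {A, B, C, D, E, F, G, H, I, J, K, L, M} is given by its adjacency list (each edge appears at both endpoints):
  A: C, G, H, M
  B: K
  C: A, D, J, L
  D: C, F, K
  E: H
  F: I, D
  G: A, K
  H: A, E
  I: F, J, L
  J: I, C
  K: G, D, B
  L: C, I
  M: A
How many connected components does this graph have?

Component: {A, B, C, D, E, F, G, H, I, J, K, L, M}

1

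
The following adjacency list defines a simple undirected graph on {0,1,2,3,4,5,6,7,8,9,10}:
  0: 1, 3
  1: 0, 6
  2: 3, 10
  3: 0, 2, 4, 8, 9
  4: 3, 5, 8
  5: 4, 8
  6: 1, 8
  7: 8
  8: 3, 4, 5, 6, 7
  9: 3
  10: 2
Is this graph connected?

Yes

A breadth-first search from 0 visits 0, 3, 1, 4, 2, 9, 8, 6, 5, 10, 7 — all 11 vertices — so the graph is connected.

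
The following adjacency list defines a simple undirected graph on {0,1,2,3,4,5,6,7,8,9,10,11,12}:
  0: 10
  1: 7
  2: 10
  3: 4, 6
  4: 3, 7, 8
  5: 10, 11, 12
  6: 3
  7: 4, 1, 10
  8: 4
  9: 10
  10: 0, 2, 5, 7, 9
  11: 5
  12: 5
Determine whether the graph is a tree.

The graph has 13 vertices and 12 edges.
Connected and |E| = |V| - 1, which characterizes a tree.

Yes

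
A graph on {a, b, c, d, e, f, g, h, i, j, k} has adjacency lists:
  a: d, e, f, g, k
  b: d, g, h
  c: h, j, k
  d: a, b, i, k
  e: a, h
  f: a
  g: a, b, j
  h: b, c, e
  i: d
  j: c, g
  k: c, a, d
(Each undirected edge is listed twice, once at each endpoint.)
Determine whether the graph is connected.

Yes

Starting from a and exploring outward reaches every vertex (a, e, k, f, g, d, h, c, b, j, i); the graph is connected.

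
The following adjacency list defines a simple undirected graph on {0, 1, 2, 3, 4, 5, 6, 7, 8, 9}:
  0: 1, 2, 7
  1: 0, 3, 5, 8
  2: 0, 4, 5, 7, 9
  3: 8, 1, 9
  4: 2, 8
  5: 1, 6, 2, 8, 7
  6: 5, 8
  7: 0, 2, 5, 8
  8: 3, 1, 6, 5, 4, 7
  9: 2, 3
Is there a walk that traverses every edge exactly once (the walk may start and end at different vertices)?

No

Degrees: 0:3, 1:4, 2:5, 3:3, 4:2, 5:5, 6:2, 7:4, 8:6, 9:2
Odd-degree vertices: 0, 2, 3, 5 (4 total).
An Eulerian trail requires 0 or 2 odd-degree vertices; here there are 4.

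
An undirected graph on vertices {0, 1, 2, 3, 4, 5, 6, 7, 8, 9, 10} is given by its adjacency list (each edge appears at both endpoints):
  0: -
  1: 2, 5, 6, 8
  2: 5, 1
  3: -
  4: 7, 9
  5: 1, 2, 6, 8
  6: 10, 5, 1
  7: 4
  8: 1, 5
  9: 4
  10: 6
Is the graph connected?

No

Component: {0}
Component: {3}
Component: {4, 7, 9}
Component: {1, 2, 5, 6, 8, 10}
No edge joins these 4 groups, so the graph is disconnected.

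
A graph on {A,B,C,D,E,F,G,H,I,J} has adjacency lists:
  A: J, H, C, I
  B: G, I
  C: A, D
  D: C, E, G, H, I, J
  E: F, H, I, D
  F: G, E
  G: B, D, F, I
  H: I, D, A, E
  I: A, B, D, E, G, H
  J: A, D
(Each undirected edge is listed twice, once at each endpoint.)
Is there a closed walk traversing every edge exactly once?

Yes

Degrees: A:4, B:2, C:2, D:6, E:4, F:2, G:4, H:4, I:6, J:2
Every vertex has even degree and the edges form a single connected piece, so an Eulerian circuit exists.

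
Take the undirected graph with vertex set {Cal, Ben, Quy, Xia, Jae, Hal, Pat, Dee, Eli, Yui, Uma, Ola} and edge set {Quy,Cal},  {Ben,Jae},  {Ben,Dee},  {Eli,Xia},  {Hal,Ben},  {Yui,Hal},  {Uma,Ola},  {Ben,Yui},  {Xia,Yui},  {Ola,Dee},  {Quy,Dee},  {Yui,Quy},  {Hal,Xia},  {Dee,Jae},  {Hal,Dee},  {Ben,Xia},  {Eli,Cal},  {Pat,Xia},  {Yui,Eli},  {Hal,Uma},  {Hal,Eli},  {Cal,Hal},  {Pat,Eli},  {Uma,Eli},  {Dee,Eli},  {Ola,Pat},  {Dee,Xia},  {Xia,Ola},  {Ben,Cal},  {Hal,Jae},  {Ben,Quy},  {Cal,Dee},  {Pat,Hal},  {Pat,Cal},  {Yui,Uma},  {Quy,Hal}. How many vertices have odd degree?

6

Degrees: Cal:6, Ben:7, Quy:5, Xia:7, Jae:3, Hal:10, Pat:5, Dee:8, Eli:7, Yui:6, Uma:4, Ola:4
Odd-degree vertices: Ben, Quy, Xia, Jae, Pat, Eli.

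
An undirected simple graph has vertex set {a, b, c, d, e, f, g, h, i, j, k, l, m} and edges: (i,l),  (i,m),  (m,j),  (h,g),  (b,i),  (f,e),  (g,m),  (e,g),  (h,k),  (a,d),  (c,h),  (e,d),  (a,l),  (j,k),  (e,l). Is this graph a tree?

The graph has 13 vertices and 15 edges.
A tree on 13 vertices has exactly 12 edges; this graph has 15, so it contains a cycle and is not a tree.

No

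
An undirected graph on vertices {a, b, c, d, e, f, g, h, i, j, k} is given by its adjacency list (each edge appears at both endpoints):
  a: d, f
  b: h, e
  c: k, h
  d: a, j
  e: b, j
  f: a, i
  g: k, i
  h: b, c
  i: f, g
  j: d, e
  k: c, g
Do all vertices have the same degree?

Degrees: a:2, b:2, c:2, d:2, e:2, f:2, g:2, h:2, i:2, j:2, k:2
All degrees equal 2; the graph is regular.

Yes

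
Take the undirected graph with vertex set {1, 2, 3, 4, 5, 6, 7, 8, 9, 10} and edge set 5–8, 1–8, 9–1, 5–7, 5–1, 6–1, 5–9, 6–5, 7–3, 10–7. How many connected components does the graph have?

Component: {2}
Component: {4}
Component: {1, 3, 5, 6, 7, 8, 9, 10}

3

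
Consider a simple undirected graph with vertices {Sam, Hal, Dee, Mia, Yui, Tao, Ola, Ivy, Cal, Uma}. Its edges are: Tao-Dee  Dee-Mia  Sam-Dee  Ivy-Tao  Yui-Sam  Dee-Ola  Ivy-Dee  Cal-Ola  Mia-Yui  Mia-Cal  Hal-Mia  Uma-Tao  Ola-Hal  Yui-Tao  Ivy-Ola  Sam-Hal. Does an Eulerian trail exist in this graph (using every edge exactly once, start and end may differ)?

No

Degrees: Sam:3, Hal:3, Dee:5, Mia:4, Yui:3, Tao:4, Ola:4, Ivy:3, Cal:2, Uma:1
Odd-degree vertices: Sam, Hal, Dee, Yui, Ivy, Uma (6 total).
An Eulerian trail requires 0 or 2 odd-degree vertices; here there are 6.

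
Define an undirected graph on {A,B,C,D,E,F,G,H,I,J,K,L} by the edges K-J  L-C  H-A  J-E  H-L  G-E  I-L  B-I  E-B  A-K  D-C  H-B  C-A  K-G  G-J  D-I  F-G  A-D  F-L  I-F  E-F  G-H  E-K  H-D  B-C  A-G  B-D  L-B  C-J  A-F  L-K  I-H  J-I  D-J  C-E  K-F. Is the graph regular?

Yes

Degrees: A:6, B:6, C:6, D:6, E:6, F:6, G:6, H:6, I:6, J:6, K:6, L:6
Every vertex has degree 6, so the graph is 6-regular.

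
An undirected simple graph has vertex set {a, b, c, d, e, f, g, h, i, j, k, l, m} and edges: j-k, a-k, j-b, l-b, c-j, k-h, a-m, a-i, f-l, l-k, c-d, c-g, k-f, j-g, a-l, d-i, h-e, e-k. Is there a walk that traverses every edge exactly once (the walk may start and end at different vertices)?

Degrees: a:4, b:2, c:3, d:2, e:2, f:2, g:2, h:2, i:2, j:4, k:6, l:4, m:1
Odd-degree vertices: c, m (2 total).
The non-isolated vertices are connected and exactly 2 have odd degree, so an Eulerian trail exists (from c to m).

Yes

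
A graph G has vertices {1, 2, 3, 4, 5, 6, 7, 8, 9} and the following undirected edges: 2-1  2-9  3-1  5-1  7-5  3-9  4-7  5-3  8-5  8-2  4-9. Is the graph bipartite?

3-5-1-3 is an odd cycle (length 3), and a bipartite graph can contain only even cycles.

No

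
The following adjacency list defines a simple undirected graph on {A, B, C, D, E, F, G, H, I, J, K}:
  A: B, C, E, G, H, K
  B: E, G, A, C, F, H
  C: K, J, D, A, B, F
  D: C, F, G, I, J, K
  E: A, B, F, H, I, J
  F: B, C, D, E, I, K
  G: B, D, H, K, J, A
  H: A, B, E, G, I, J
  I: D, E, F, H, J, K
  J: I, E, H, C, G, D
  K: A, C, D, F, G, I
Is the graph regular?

Yes

Degrees: A:6, B:6, C:6, D:6, E:6, F:6, G:6, H:6, I:6, J:6, K:6
Every vertex has degree 6, so the graph is 6-regular.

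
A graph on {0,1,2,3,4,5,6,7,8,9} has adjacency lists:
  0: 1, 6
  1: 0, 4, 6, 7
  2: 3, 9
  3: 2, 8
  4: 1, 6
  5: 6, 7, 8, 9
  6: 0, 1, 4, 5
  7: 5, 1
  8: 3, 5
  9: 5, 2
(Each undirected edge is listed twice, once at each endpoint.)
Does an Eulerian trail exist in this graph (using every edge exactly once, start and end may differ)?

Yes

Degrees: 0:2, 1:4, 2:2, 3:2, 4:2, 5:4, 6:4, 7:2, 8:2, 9:2
Odd-degree vertices: none (0 total).
With 0 odd-degree vertices and all edges in one connected piece, an Eulerian trail exists.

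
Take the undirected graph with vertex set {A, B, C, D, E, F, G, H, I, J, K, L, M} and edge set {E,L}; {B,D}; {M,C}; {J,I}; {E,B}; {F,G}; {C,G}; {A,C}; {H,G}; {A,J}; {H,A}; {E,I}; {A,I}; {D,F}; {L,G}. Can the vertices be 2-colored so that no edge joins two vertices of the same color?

The cycle A-J-I-A has length 3, which is odd, so the graph is not bipartite.

No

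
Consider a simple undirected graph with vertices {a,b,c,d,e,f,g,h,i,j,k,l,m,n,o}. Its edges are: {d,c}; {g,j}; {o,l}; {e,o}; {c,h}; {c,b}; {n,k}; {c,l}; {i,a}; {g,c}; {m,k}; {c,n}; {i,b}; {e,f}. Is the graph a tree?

|V| = 15, |E| = 14.
Connected and |E| = |V| - 1, which characterizes a tree.

Yes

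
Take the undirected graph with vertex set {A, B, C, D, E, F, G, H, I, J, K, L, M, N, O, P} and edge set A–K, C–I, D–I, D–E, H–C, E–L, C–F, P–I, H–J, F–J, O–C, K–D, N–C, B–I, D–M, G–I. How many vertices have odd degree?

10

Degrees: A:1, B:1, C:5, D:4, E:2, F:2, G:1, H:2, I:5, J:2, K:2, L:1, M:1, N:1, O:1, P:1
Odd-degree vertices: A, B, C, G, I, L, M, N, O, P.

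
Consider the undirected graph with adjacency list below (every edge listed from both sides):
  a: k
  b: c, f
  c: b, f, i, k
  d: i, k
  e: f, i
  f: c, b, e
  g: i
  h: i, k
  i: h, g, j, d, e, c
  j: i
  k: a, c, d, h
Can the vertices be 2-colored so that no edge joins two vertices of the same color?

The cycle c-b-f-c has length 3, which is odd, so the graph is not bipartite.

No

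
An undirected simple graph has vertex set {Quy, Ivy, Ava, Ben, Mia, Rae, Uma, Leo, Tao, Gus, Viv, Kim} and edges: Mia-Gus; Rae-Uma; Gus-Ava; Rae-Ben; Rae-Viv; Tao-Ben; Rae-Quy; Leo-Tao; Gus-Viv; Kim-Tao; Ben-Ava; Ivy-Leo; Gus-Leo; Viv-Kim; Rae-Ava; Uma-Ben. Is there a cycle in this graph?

Yes

The graph has 12 vertices, 16 edges, and 1 connected component.
One cycle is Rae-Uma-Ben-Ava-Gus-Viv-Rae.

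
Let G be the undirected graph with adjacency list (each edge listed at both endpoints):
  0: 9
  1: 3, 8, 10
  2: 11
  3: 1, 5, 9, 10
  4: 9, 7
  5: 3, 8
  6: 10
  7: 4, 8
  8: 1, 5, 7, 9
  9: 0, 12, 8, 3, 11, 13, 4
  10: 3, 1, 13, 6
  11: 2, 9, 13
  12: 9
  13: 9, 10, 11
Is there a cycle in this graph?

Yes

The graph has 14 vertices, 19 edges, and 1 connected component.
Since 19 > 14 - 1, a cycle must exist; for instance 9-3-10-13-11-9.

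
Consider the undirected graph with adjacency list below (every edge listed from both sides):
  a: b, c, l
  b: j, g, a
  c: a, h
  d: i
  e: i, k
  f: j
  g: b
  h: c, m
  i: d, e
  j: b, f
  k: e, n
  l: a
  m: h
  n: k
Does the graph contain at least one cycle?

|V| = 14, |E| = 12, number of components = 2.
Since 12 = 14 - 2, the graph is a forest and contains no cycle.

No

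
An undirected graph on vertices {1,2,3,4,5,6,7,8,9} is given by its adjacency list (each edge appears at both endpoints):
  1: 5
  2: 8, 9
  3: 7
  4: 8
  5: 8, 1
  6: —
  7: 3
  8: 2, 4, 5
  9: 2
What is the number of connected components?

Component: {6}
Component: {3, 7}
Component: {1, 2, 4, 5, 8, 9}

3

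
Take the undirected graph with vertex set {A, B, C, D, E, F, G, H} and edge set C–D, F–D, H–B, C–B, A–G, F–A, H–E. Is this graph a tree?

Yes

The graph has 8 vertices and 7 edges.
It is connected with exactly 7 edges, hence acyclic — it is a tree.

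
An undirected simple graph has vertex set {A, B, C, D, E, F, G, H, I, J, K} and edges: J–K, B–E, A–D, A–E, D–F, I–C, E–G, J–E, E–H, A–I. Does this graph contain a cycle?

|V| = 11, |E| = 10, number of components = 1.
A forest on 11 vertices with 1 component has exactly 10 edges, which matches — so no cycle.

No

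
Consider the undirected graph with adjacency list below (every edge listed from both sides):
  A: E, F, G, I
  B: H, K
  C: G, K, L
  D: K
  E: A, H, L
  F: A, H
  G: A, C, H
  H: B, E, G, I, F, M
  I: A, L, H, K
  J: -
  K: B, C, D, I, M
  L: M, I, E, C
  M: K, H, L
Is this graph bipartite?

L-C-G-H-M-L is an odd cycle (length 5), and a bipartite graph can contain only even cycles.

No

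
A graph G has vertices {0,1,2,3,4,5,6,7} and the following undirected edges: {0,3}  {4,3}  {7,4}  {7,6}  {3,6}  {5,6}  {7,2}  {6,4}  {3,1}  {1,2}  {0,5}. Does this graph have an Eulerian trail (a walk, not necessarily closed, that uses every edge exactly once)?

Yes

Degrees: 0:2, 1:2, 2:2, 3:4, 4:3, 5:2, 6:4, 7:3
Odd-degree vertices: 4, 7 (2 total).
With 2 odd-degree vertices and all edges in one connected piece, an Eulerian trail exists (from 4 to 7).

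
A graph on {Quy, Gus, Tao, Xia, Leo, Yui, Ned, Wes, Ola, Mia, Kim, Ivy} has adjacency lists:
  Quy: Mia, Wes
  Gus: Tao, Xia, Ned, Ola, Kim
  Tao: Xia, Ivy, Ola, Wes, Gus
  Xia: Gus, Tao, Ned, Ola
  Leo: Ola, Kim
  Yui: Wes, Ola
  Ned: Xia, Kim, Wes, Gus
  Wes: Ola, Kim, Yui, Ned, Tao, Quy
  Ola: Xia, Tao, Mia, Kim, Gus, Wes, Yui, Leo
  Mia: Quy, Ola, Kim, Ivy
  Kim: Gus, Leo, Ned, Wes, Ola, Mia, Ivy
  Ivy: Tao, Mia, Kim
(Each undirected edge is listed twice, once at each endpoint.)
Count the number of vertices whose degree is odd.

Degrees: Quy:2, Gus:5, Tao:5, Xia:4, Leo:2, Yui:2, Ned:4, Wes:6, Ola:8, Mia:4, Kim:7, Ivy:3
Odd-degree vertices: Gus, Tao, Kim, Ivy.

4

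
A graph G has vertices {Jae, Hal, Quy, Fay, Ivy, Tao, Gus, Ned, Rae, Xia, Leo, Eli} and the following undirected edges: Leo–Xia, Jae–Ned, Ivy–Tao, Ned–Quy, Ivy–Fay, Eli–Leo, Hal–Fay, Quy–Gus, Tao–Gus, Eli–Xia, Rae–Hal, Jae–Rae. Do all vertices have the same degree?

Degrees: Jae:2, Hal:2, Quy:2, Fay:2, Ivy:2, Tao:2, Gus:2, Ned:2, Rae:2, Xia:2, Leo:2, Eli:2
Every vertex has degree 2, so the graph is 2-regular.

Yes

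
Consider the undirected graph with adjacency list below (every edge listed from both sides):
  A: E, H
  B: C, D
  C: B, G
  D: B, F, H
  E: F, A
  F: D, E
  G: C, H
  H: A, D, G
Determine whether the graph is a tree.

|V| = 8, |E| = 9.
Connected but with 9 > 7 edges, so it has a cycle and is not a tree.

No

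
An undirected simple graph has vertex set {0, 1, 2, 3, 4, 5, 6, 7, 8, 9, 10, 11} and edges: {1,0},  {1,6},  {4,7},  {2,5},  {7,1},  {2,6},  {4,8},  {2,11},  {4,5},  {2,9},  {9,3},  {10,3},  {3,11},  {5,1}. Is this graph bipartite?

Yes

A valid 2-coloring puts {1, 2, 3, 4} on one side and {0, 5, 6, 7, 8, 9, 10, 11} on the other; every edge crosses between the two sides.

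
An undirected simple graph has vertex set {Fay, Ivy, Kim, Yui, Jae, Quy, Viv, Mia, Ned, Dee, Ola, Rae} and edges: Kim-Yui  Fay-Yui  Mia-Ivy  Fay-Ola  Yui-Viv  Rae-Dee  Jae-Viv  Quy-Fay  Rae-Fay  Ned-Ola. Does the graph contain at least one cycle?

The graph has 12 vertices, 10 edges, and 2 connected components.
Since 10 = 12 - 2, the graph is a forest and contains no cycle.

No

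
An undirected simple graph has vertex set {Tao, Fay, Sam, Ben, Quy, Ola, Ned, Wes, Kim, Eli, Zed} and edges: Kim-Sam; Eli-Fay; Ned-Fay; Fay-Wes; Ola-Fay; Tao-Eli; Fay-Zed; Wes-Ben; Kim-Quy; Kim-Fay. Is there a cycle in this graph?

No

|V| = 11, |E| = 10, number of components = 1.
Since 10 = 11 - 1, the graph is a forest and contains no cycle.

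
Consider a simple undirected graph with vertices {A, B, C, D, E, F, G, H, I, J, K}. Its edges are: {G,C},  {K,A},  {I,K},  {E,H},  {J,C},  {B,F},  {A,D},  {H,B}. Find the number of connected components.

3

Component: {C, G, J}
Component: {A, D, I, K}
Component: {B, E, F, H}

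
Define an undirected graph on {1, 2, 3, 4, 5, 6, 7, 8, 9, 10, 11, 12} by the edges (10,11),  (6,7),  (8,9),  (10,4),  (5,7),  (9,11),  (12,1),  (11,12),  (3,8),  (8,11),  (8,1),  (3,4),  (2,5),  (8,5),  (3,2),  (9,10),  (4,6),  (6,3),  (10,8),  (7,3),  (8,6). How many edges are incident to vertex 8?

Neighbors of 8: 1, 3, 5, 6, 9, 10, 11.

7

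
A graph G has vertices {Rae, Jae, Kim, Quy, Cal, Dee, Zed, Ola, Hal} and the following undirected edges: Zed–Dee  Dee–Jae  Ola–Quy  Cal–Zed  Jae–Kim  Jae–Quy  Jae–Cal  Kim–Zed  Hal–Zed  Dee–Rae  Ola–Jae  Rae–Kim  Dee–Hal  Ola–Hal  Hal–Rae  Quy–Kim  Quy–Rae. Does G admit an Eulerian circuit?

Degrees: Rae:4, Jae:5, Kim:4, Quy:4, Cal:2, Dee:4, Zed:4, Ola:3, Hal:4
Vertices with odd degree: Jae, Ola. An Eulerian circuit requires all degrees even.

No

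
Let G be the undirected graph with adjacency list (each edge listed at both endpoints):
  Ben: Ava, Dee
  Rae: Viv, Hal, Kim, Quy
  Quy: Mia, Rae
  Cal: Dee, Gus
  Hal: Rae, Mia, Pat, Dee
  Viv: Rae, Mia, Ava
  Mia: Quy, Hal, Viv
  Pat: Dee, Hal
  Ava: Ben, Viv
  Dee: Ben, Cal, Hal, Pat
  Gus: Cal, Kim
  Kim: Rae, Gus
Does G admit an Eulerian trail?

Yes

Degrees: Ben:2, Rae:4, Quy:2, Cal:2, Hal:4, Viv:3, Mia:3, Pat:2, Ava:2, Dee:4, Gus:2, Kim:2
Odd-degree vertices: Viv, Mia (2 total).
With 2 odd-degree vertices and all edges in one connected piece, an Eulerian trail exists (from Viv to Mia).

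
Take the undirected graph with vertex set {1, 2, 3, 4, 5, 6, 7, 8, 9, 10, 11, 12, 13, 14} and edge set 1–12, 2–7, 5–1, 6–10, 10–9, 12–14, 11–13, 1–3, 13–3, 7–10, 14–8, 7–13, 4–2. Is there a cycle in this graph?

|V| = 14, |E| = 13, number of components = 1.
Since 13 = 14 - 1, the graph is a forest and contains no cycle.

No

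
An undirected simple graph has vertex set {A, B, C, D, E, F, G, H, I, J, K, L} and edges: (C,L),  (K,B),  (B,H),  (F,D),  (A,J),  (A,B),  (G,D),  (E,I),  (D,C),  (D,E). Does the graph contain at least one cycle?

No

|V| = 12, |E| = 10, number of components = 2.
Since 10 = 12 - 2, the graph is a forest and contains no cycle.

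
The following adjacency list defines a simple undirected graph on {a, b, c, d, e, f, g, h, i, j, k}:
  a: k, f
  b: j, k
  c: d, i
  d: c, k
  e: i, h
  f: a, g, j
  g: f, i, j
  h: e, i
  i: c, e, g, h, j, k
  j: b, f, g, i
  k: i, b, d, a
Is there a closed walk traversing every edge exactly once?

Degrees: a:2, b:2, c:2, d:2, e:2, f:3, g:3, h:2, i:6, j:4, k:4
Vertices with odd degree: f, g. An Eulerian circuit requires all degrees even.

No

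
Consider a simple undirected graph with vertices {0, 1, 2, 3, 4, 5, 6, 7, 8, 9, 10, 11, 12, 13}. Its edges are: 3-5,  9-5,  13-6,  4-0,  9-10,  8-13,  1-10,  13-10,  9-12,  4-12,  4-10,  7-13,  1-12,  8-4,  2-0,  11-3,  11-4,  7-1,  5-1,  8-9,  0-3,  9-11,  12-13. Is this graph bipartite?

Color {1, 2, 3, 4, 9, 13} black and {0, 5, 6, 7, 8, 10, 11, 12} white. No edge joins two same-colored vertices, so the graph is bipartite.

Yes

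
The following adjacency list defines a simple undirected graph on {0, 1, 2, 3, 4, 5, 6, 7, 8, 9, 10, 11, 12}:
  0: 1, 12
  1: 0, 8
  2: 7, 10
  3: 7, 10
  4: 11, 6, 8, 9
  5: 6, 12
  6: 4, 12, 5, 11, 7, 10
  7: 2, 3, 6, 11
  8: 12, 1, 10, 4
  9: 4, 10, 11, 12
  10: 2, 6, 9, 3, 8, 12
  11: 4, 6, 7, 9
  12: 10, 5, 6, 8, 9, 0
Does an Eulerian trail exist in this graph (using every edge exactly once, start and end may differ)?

Yes

Degrees: 0:2, 1:2, 2:2, 3:2, 4:4, 5:2, 6:6, 7:4, 8:4, 9:4, 10:6, 11:4, 12:6
Odd-degree vertices: none (0 total).
The non-isolated vertices are connected and exactly 0 have odd degree, so an Eulerian trail exists.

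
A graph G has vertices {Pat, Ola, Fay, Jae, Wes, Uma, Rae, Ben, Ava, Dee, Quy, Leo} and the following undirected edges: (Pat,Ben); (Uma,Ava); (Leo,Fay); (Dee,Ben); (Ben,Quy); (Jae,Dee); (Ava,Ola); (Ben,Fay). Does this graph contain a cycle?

No

|V| = 12, |E| = 8, number of components = 4.
Since 8 = 12 - 4, the graph is a forest and contains no cycle.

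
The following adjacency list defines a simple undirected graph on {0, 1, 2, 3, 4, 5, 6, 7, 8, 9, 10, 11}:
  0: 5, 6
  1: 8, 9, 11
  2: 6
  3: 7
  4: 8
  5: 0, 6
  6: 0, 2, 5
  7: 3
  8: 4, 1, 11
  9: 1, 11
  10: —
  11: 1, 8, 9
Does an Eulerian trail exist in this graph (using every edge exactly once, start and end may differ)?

No

Degrees: 0:2, 1:3, 2:1, 3:1, 4:1, 5:2, 6:3, 7:1, 8:3, 9:2, 10:0, 11:3
Odd-degree vertices: 1, 2, 3, 4, 6, 7, 8, 11 (8 total).
An Eulerian trail requires 0 or 2 odd-degree vertices; here there are 8.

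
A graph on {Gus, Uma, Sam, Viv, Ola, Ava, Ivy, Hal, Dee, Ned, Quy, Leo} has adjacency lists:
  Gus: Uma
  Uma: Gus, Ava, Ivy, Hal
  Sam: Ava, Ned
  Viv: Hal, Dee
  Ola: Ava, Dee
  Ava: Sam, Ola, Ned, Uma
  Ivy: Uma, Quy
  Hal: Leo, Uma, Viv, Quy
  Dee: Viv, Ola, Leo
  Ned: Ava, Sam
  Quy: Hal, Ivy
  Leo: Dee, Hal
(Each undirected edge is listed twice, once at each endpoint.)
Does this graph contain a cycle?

Yes

The graph has 12 vertices, 15 edges, and 1 connected component.
One cycle is Ava-Sam-Ned-Ava.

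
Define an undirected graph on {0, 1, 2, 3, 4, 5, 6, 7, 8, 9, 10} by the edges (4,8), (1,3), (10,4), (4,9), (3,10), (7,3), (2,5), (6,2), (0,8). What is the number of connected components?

2

Component: {2, 5, 6}
Component: {0, 1, 3, 4, 7, 8, 9, 10}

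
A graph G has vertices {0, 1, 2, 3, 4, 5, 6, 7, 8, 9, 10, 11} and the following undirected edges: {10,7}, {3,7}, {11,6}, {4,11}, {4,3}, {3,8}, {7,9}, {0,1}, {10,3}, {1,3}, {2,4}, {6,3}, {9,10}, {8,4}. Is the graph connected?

No

Component: {5}
Component: {0, 1, 2, 3, 4, 6, 7, 8, 9, 10, 11}
No edge joins these 2 groups, so the graph is disconnected.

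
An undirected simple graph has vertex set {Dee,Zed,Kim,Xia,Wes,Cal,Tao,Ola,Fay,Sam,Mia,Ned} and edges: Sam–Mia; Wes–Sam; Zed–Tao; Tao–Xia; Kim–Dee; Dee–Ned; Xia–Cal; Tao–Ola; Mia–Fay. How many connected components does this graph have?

3

Component: {Dee, Kim, Ned}
Component: {Wes, Fay, Sam, Mia}
Component: {Zed, Xia, Cal, Tao, Ola}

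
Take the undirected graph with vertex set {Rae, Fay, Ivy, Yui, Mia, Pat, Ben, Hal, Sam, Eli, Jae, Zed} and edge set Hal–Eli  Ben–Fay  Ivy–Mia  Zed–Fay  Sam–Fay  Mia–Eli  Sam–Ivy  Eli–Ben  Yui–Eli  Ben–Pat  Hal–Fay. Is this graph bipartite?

Yes

Color {Rae, Yui, Mia, Ben, Hal, Sam, Jae, Zed} black and {Fay, Ivy, Pat, Eli} white. No edge joins two same-colored vertices, so the graph is bipartite.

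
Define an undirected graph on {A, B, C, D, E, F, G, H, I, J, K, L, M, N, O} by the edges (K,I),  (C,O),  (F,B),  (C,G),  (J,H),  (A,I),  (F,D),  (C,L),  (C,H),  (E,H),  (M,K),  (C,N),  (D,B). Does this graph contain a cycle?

The graph has 15 vertices, 13 edges, and 3 connected components.
Since 13 > 15 - 3, a cycle must exist; for instance B-F-D-B.

Yes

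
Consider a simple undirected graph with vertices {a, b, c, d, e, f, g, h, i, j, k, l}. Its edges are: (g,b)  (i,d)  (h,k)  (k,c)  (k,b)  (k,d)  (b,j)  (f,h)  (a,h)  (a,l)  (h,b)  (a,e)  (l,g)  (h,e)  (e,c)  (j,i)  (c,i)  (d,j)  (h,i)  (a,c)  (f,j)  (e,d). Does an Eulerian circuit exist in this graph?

Yes

Degrees: a:4, b:4, c:4, d:4, e:4, f:2, g:2, h:6, i:4, j:4, k:4, l:2
All degrees are even and the non-isolated vertices are connected — an Eulerian circuit exists.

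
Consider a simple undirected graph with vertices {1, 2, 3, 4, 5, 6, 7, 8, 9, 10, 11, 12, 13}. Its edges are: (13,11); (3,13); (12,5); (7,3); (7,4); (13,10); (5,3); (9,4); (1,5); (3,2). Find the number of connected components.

3

Component: {6}
Component: {8}
Component: {1, 2, 3, 4, 5, 7, 9, 10, 11, 12, 13}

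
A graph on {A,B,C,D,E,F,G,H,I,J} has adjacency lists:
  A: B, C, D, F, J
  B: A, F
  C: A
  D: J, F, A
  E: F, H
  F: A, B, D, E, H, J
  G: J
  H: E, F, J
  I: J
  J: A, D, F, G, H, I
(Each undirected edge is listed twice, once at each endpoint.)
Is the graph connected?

Yes

Starting from A and exploring outward reaches every vertex (A, F, C, D, J, B, E, H, G, I); the graph is connected.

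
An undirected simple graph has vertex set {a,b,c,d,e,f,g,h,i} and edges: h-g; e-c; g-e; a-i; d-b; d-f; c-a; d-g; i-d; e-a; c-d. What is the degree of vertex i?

2

Neighbors of i: a, d.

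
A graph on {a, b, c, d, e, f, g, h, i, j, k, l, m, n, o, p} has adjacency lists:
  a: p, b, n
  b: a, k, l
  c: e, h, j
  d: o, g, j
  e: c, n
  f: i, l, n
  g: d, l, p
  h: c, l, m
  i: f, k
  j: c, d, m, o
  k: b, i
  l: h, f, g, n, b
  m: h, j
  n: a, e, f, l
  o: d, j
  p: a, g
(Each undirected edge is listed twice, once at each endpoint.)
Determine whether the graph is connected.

Starting from a and exploring outward reaches every vertex (a, n, b, p, e, l, f, k, g, c, h, i, d, j, m, o); the graph is connected.

Yes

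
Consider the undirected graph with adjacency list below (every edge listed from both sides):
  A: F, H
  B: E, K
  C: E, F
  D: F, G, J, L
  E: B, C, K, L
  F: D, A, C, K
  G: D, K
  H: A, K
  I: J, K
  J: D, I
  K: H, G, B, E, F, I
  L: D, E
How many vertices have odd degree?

0

Degrees: A:2, B:2, C:2, D:4, E:4, F:4, G:2, H:2, I:2, J:2, K:6, L:2
Odd-degree vertices: none.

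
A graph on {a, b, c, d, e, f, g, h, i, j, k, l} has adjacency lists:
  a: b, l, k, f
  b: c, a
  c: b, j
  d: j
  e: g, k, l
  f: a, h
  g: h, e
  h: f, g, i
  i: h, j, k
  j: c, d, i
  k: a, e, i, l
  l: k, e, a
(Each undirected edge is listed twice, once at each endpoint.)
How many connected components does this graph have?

Component: {a, b, c, d, e, f, g, h, i, j, k, l}

1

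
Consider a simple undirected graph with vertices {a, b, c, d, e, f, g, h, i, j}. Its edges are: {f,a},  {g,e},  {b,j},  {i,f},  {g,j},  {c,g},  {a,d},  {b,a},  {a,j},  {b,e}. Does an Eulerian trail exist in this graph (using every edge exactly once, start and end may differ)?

Degrees: a:4, b:3, c:1, d:1, e:2, f:2, g:3, h:0, i:1, j:3
Odd-degree vertices: b, c, d, g, i, j (6 total).
With 6 odd-degree vertices (more than two), no single trail can use every edge.

No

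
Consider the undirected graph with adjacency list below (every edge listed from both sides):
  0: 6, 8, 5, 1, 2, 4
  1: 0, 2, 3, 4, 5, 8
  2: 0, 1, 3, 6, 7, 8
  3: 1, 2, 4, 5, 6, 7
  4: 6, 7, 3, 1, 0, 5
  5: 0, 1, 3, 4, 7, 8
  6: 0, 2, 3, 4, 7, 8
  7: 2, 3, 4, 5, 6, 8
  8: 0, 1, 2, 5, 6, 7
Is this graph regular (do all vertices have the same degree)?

Yes

Degrees: 0:6, 1:6, 2:6, 3:6, 4:6, 5:6, 6:6, 7:6, 8:6
Every vertex has degree 6, so the graph is 6-regular.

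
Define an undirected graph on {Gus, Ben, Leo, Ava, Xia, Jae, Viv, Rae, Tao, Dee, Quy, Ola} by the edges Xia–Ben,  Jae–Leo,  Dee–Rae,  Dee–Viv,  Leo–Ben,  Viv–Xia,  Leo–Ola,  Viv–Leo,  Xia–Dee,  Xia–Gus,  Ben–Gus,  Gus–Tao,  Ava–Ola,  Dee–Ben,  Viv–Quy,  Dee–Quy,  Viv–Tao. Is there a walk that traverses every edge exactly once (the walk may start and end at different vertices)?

No

Degrees: Gus:3, Ben:4, Leo:4, Ava:1, Xia:4, Jae:1, Viv:5, Rae:1, Tao:2, Dee:5, Quy:2, Ola:2
Odd-degree vertices: Gus, Ava, Jae, Viv, Rae, Dee (6 total).
With 6 odd-degree vertices (more than two), no single trail can use every edge.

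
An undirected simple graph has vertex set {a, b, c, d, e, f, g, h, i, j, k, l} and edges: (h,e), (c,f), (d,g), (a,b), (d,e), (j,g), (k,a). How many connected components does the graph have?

5

Component: {i}
Component: {l}
Component: {c, f}
Component: {a, b, k}
Component: {d, e, g, h, j}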